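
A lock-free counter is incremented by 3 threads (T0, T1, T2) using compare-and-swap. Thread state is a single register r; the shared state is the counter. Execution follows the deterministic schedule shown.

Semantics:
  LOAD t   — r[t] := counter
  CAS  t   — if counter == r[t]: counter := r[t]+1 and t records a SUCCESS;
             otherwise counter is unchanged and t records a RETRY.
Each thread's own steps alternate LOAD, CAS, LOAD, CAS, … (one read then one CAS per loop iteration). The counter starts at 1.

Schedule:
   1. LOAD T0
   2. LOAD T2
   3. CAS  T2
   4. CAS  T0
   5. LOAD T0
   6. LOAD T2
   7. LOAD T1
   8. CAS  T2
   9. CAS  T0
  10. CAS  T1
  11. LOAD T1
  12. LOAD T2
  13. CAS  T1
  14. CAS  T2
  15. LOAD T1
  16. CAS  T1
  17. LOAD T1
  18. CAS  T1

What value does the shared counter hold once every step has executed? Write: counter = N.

counter = 6

[1] T0.load  rd  (counter 1, T0.r 1)
[2] T2.load  rd  (counter 1, T2.r 1)
[3] T2.cas  hit  (counter 2, T2.r 1)
[4] T0.cas  miss  (counter 2, T0.r 1)
[5] T0.load  rd  (counter 2, T0.r 2)
[6] T2.load  rd  (counter 2, T2.r 2)
[7] T1.load  rd  (counter 2, T1.r 2)
[8] T2.cas  hit  (counter 3, T2.r 2)
[9] T0.cas  miss  (counter 3, T0.r 2)
[10] T1.cas  miss  (counter 3, T1.r 2)
[11] T1.load  rd  (counter 3, T1.r 3)
[12] T2.load  rd  (counter 3, T2.r 3)
[13] T1.cas  hit  (counter 4, T1.r 3)
[14] T2.cas  miss  (counter 4, T2.r 3)
[15] T1.load  rd  (counter 4, T1.r 4)
[16] T1.cas  hit  (counter 5, T1.r 4)
[17] T1.load  rd  (counter 5, T1.r 5)
[18] T1.cas  hit  (counter 6, T1.r 5)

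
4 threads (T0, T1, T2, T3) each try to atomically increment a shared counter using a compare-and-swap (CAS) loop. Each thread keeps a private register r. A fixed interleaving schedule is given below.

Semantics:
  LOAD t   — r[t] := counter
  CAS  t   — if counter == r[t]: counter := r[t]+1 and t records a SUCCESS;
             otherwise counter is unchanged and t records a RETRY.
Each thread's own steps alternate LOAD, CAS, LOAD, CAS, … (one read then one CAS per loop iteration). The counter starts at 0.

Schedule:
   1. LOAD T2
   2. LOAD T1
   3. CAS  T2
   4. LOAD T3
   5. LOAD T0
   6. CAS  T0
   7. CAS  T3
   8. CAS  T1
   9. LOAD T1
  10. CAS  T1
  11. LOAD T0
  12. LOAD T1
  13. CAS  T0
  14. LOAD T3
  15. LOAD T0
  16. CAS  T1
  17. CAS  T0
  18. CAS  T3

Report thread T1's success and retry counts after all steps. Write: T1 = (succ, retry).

[1] T2.load  rd  (counter 0, T2.r 0)
[2] T1.load  rd  (counter 0, T1.r 0)
[3] T2.cas  hit  (counter 1, T2.r 0)
[4] T3.load  rd  (counter 1, T3.r 1)
[5] T0.load  rd  (counter 1, T0.r 1)
[6] T0.cas  hit  (counter 2, T0.r 1)
[7] T3.cas  miss  (counter 2, T3.r 1)
[8] T1.cas  miss  (counter 2, T1.r 0)
[9] T1.load  rd  (counter 2, T1.r 2)
[10] T1.cas  hit  (counter 3, T1.r 2)
[11] T0.load  rd  (counter 3, T0.r 3)
[12] T1.load  rd  (counter 3, T1.r 3)
[13] T0.cas  hit  (counter 4, T0.r 3)
[14] T3.load  rd  (counter 4, T3.r 4)
[15] T0.load  rd  (counter 4, T0.r 4)
[16] T1.cas  miss  (counter 4, T1.r 3)
[17] T0.cas  hit  (counter 5, T0.r 4)
[18] T3.cas  miss  (counter 5, T3.r 4)

T1 = (1, 2)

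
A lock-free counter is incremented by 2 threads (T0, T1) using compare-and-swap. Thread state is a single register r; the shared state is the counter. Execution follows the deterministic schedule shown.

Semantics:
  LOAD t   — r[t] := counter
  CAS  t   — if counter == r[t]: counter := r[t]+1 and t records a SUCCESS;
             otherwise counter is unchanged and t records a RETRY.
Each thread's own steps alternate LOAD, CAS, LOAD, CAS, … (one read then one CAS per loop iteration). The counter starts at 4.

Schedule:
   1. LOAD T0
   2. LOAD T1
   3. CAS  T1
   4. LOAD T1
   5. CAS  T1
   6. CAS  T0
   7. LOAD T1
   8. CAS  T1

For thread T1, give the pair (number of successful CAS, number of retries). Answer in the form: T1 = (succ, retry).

   1) LOAD T0:  M=4  r_T0=4
   2) LOAD T1:  M=4  r_T1=4
   3) CAS  T1:  M=5  r_T1=4 ✓
   4) LOAD T1:  M=5  r_T1=5
   5) CAS  T1:  M=6  r_T1=5 ✓
   6) CAS  T0:  M=6  r_T0=4 ✗
   7) LOAD T1:  M=6  r_T1=6
   8) CAS  T1:  M=7  r_T1=6 ✓

T1 = (3, 0)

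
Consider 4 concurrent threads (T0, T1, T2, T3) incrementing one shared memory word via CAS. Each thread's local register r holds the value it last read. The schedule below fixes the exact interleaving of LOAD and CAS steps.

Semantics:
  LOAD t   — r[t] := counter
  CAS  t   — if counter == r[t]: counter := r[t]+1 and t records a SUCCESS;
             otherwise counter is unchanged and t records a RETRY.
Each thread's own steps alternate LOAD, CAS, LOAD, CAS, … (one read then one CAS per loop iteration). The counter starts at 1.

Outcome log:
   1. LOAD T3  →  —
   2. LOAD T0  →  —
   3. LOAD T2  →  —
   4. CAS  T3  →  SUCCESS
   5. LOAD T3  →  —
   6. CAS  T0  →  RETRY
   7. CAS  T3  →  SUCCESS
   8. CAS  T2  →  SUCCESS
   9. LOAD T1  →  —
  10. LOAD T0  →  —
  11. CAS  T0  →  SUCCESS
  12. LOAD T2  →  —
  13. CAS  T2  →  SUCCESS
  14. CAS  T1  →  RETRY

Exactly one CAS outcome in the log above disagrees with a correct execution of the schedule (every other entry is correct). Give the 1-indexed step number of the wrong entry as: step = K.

Reference trace:
step 1: T3 LOAD ⇒ load; ctr=1 reg=1
step 2: T0 LOAD ⇒ load; ctr=1 reg=1
step 3: T2 LOAD ⇒ load; ctr=1 reg=1
step 4: T3 CAS ⇒ ok; ctr=2 reg=1
step 5: T3 LOAD ⇒ load; ctr=2 reg=2
step 6: T0 CAS ⇒ retry; ctr=2 reg=1
step 7: T3 CAS ⇒ ok; ctr=3 reg=2
step 8: T2 CAS ⇒ retry; ctr=3 reg=1
step 9: T1 LOAD ⇒ load; ctr=3 reg=3
step 10: T0 LOAD ⇒ load; ctr=3 reg=3
step 11: T0 CAS ⇒ ok; ctr=4 reg=3
step 12: T2 LOAD ⇒ load; ctr=4 reg=4
step 13: T2 CAS ⇒ ok; ctr=5 reg=4
step 14: T1 CAS ⇒ retry; ctr=5 reg=3
Mismatch at 8.

step = 8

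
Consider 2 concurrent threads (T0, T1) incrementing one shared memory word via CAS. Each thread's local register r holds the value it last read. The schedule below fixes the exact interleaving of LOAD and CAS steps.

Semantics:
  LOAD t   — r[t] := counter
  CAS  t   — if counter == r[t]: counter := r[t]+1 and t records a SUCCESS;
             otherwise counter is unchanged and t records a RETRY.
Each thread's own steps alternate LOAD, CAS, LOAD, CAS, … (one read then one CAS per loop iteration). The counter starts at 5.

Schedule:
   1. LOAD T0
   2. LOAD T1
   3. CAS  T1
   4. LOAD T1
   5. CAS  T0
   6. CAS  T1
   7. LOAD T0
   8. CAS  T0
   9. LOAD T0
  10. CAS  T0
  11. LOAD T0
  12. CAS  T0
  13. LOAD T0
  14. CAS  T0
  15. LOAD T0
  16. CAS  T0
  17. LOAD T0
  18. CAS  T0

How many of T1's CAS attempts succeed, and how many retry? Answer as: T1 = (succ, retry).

[1] T0.load  rd  (counter 5, T0.r 5)
[2] T1.load  rd  (counter 5, T1.r 5)
[3] T1.cas  hit  (counter 6, T1.r 5)
[4] T1.load  rd  (counter 6, T1.r 6)
[5] T0.cas  miss  (counter 6, T0.r 5)
[6] T1.cas  hit  (counter 7, T1.r 6)
[7] T0.load  rd  (counter 7, T0.r 7)
[8] T0.cas  hit  (counter 8, T0.r 7)
[9] T0.load  rd  (counter 8, T0.r 8)
[10] T0.cas  hit  (counter 9, T0.r 8)
[11] T0.load  rd  (counter 9, T0.r 9)
[12] T0.cas  hit  (counter 10, T0.r 9)
[13] T0.load  rd  (counter 10, T0.r 10)
[14] T0.cas  hit  (counter 11, T0.r 10)
[15] T0.load  rd  (counter 11, T0.r 11)
[16] T0.cas  hit  (counter 12, T0.r 11)
[17] T0.load  rd  (counter 12, T0.r 12)
[18] T0.cas  hit  (counter 13, T0.r 12)

T1 = (2, 0)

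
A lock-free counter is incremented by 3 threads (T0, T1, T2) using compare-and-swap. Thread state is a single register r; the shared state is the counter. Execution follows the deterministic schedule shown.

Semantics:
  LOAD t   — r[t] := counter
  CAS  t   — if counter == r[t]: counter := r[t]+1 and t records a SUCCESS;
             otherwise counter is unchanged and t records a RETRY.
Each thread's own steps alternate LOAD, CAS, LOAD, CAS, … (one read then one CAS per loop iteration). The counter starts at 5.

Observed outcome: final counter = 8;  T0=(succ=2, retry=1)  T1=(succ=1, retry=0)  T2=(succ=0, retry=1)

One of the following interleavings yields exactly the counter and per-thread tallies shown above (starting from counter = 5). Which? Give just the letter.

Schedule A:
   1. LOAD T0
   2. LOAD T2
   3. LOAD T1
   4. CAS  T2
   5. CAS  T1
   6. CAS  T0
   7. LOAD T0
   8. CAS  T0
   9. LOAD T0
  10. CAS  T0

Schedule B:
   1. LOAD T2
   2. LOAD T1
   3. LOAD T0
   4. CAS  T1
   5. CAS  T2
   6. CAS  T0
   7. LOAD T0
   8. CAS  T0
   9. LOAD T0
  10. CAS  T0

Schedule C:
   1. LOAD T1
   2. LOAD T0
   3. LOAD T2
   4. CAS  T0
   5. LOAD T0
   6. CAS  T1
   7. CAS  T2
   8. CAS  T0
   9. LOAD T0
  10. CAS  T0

B

Tracing schedule B:
T2 LOAD — after: cnt=5, r=5 — load
T1 LOAD — after: cnt=5, r=5 — load
T0 LOAD — after: cnt=5, r=5 — load
T1 CAS — after: cnt=6, r=5 — ok
T2 CAS — after: cnt=6, r=5 — retry
T0 CAS — after: cnt=6, r=5 — retry
T0 LOAD — after: cnt=6, r=6 — load
T0 CAS — after: cnt=7, r=6 — ok
T0 LOAD — after: cnt=7, r=7 — load
T0 CAS — after: cnt=8, r=7 — ok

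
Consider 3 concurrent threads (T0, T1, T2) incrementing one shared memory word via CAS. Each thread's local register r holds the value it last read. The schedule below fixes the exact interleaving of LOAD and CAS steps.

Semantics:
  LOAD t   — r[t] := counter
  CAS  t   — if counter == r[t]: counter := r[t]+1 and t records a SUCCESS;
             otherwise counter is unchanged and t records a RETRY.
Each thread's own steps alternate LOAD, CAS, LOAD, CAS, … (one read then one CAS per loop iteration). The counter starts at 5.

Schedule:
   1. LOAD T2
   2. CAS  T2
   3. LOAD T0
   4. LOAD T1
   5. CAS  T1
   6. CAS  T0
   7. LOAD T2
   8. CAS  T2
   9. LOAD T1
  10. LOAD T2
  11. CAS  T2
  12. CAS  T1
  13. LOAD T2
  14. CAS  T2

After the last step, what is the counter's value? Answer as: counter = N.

1. LOAD T2 → mem=5 r[T2]=5 [LOAD]
2. CAS T2 → mem=6 r[T2]=5 [OK]
3. LOAD T0 → mem=6 r[T0]=6 [LOAD]
4. LOAD T1 → mem=6 r[T1]=6 [LOAD]
5. CAS T1 → mem=7 r[T1]=6 [OK]
6. CAS T0 → mem=7 r[T0]=6 [RETRY]
7. LOAD T2 → mem=7 r[T2]=7 [LOAD]
8. CAS T2 → mem=8 r[T2]=7 [OK]
9. LOAD T1 → mem=8 r[T1]=8 [LOAD]
10. LOAD T2 → mem=8 r[T2]=8 [LOAD]
11. CAS T2 → mem=9 r[T2]=8 [OK]
12. CAS T1 → mem=9 r[T1]=8 [RETRY]
13. LOAD T2 → mem=9 r[T2]=9 [LOAD]
14. CAS T2 → mem=10 r[T2]=9 [OK]

counter = 10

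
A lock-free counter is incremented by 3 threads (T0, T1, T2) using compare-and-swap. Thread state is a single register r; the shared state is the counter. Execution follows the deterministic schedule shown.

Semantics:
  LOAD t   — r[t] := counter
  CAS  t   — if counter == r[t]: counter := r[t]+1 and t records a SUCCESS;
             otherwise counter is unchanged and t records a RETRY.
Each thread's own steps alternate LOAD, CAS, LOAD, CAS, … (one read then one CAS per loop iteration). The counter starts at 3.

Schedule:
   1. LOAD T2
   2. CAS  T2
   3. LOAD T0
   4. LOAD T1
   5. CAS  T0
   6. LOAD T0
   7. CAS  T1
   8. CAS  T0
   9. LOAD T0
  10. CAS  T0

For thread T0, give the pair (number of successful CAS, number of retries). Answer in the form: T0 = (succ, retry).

T2 LOAD — after: cnt=3, r=3 — load
T2 CAS — after: cnt=4, r=3 — ok
T0 LOAD — after: cnt=4, r=4 — load
T1 LOAD — after: cnt=4, r=4 — load
T0 CAS — after: cnt=5, r=4 — ok
T0 LOAD — after: cnt=5, r=5 — load
T1 CAS — after: cnt=5, r=4 — retry
T0 CAS — after: cnt=6, r=5 — ok
T0 LOAD — after: cnt=6, r=6 — load
T0 CAS — after: cnt=7, r=6 — ok

T0 = (3, 0)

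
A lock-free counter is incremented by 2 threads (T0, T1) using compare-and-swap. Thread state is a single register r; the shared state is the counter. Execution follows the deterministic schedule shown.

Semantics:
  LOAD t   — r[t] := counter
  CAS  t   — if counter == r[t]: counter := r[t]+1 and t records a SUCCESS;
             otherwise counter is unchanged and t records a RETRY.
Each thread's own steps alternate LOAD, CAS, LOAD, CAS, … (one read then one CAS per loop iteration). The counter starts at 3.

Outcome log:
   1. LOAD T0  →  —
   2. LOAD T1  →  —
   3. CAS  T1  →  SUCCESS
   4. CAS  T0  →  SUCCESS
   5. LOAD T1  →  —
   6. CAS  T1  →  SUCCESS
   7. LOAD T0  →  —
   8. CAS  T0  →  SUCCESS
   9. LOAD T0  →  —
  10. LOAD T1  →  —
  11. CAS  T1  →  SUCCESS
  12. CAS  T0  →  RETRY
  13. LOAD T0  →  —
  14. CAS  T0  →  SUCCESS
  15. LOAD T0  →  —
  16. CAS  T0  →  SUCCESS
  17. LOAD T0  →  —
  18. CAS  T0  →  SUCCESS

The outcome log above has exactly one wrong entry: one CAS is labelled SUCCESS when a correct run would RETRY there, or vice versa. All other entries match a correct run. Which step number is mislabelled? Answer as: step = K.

step = 4

Reference trace:
[1] T0.load  rd  (counter 3, T0.r 3)
[2] T1.load  rd  (counter 3, T1.r 3)
[3] T1.cas  hit  (counter 4, T1.r 3)
[4] T0.cas  miss  (counter 4, T0.r 3)
[5] T1.load  rd  (counter 4, T1.r 4)
[6] T1.cas  hit  (counter 5, T1.r 4)
[7] T0.load  rd  (counter 5, T0.r 5)
[8] T0.cas  hit  (counter 6, T0.r 5)
[9] T0.load  rd  (counter 6, T0.r 6)
[10] T1.load  rd  (counter 6, T1.r 6)
[11] T1.cas  hit  (counter 7, T1.r 6)
[12] T0.cas  miss  (counter 7, T0.r 6)
[13] T0.load  rd  (counter 7, T0.r 7)
[14] T0.cas  hit  (counter 8, T0.r 7)
[15] T0.load  rd  (counter 8, T0.r 8)
[16] T0.cas  hit  (counter 9, T0.r 8)
[17] T0.load  rd  (counter 9, T0.r 9)
[18] T0.cas  hit  (counter 10, T0.r 9)
Flip is step 4.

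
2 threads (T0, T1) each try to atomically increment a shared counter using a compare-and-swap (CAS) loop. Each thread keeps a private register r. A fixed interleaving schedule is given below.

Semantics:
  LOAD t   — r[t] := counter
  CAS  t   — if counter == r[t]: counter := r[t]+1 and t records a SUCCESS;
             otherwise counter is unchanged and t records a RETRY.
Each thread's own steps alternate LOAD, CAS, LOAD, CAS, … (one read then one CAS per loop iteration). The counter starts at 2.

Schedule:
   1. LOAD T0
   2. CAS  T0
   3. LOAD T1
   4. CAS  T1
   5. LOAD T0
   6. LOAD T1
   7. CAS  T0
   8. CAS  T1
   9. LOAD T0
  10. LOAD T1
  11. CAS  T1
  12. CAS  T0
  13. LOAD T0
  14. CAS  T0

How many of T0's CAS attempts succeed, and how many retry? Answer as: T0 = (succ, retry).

T0 = (3, 1)

T0 LOAD — after: cnt=2, r=2 — load
T0 CAS — after: cnt=3, r=2 — ok
T1 LOAD — after: cnt=3, r=3 — load
T1 CAS — after: cnt=4, r=3 — ok
T0 LOAD — after: cnt=4, r=4 — load
T1 LOAD — after: cnt=4, r=4 — load
T0 CAS — after: cnt=5, r=4 — ok
T1 CAS — after: cnt=5, r=4 — retry
T0 LOAD — after: cnt=5, r=5 — load
T1 LOAD — after: cnt=5, r=5 — load
T1 CAS — after: cnt=6, r=5 — ok
T0 CAS — after: cnt=6, r=5 — retry
T0 LOAD — after: cnt=6, r=6 — load
T0 CAS — after: cnt=7, r=6 — ok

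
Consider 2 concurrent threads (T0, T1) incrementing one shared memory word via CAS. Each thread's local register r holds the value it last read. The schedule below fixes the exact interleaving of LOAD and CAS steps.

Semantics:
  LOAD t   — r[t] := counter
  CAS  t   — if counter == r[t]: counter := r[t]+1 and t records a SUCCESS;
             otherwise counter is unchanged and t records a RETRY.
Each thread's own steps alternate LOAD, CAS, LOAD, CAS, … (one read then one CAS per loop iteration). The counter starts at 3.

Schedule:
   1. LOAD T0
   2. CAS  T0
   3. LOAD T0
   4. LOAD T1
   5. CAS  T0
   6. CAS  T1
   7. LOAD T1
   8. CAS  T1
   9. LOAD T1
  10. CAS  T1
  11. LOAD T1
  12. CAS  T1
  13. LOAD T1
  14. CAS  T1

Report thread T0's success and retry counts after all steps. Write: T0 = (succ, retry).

T0 = (2, 0)

step 1: T0 LOAD ⇒ load; ctr=3 reg=3
step 2: T0 CAS ⇒ ok; ctr=4 reg=3
step 3: T0 LOAD ⇒ load; ctr=4 reg=4
step 4: T1 LOAD ⇒ load; ctr=4 reg=4
step 5: T0 CAS ⇒ ok; ctr=5 reg=4
step 6: T1 CAS ⇒ retry; ctr=5 reg=4
step 7: T1 LOAD ⇒ load; ctr=5 reg=5
step 8: T1 CAS ⇒ ok; ctr=6 reg=5
step 9: T1 LOAD ⇒ load; ctr=6 reg=6
step 10: T1 CAS ⇒ ok; ctr=7 reg=6
step 11: T1 LOAD ⇒ load; ctr=7 reg=7
step 12: T1 CAS ⇒ ok; ctr=8 reg=7
step 13: T1 LOAD ⇒ load; ctr=8 reg=8
step 14: T1 CAS ⇒ ok; ctr=9 reg=8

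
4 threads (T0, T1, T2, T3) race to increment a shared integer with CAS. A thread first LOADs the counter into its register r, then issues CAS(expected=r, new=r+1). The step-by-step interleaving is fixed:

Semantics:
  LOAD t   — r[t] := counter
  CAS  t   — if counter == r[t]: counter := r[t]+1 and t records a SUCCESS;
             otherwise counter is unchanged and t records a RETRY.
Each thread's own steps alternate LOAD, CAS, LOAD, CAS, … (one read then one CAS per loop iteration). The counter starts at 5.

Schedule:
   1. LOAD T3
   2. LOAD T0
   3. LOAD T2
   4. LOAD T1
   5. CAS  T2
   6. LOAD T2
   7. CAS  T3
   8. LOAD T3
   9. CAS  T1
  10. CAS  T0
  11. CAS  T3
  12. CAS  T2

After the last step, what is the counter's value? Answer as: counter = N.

step 1: T3 LOAD ⇒ load; ctr=5 reg=5
step 2: T0 LOAD ⇒ load; ctr=5 reg=5
step 3: T2 LOAD ⇒ load; ctr=5 reg=5
step 4: T1 LOAD ⇒ load; ctr=5 reg=5
step 5: T2 CAS ⇒ ok; ctr=6 reg=5
step 6: T2 LOAD ⇒ load; ctr=6 reg=6
step 7: T3 CAS ⇒ retry; ctr=6 reg=5
step 8: T3 LOAD ⇒ load; ctr=6 reg=6
step 9: T1 CAS ⇒ retry; ctr=6 reg=5
step 10: T0 CAS ⇒ retry; ctr=6 reg=5
step 11: T3 CAS ⇒ ok; ctr=7 reg=6
step 12: T2 CAS ⇒ retry; ctr=7 reg=6

counter = 7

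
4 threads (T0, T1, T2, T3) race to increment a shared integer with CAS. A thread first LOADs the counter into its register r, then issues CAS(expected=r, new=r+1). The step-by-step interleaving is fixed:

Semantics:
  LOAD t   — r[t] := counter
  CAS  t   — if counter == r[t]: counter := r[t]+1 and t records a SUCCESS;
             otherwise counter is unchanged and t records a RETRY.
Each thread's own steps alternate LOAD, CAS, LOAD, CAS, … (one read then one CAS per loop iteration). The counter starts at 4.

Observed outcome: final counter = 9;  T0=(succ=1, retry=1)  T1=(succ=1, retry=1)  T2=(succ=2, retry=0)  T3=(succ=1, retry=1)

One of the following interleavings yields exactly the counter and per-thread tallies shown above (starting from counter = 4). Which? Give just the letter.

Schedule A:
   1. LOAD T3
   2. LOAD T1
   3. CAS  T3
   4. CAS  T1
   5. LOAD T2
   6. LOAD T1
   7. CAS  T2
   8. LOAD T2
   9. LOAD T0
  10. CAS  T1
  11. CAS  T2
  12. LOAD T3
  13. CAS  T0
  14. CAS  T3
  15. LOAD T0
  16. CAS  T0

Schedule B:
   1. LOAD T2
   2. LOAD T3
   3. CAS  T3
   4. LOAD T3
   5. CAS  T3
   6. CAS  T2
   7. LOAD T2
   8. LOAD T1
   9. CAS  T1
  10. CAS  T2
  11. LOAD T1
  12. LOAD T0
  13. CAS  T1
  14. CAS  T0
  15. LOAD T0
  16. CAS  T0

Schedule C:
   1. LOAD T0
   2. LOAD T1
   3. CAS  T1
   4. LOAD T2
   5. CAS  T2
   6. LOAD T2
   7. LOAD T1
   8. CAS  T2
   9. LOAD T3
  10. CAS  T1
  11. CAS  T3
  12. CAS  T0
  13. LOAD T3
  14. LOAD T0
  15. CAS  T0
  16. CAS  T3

C

Run C:
T0 LOAD — after: cnt=4, r=4 — load
T1 LOAD — after: cnt=4, r=4 — load
T1 CAS — after: cnt=5, r=4 — ok
T2 LOAD — after: cnt=5, r=5 — load
T2 CAS — after: cnt=6, r=5 — ok
T2 LOAD — after: cnt=6, r=6 — load
T1 LOAD — after: cnt=6, r=6 — load
T2 CAS — after: cnt=7, r=6 — ok
T3 LOAD — after: cnt=7, r=7 — load
T1 CAS — after: cnt=7, r=6 — retry
T3 CAS — after: cnt=8, r=7 — ok
T0 CAS — after: cnt=8, r=4 — retry
T3 LOAD — after: cnt=8, r=8 — load
T0 LOAD — after: cnt=8, r=8 — load
T0 CAS — after: cnt=9, r=8 — ok
T3 CAS — after: cnt=9, r=8 — retry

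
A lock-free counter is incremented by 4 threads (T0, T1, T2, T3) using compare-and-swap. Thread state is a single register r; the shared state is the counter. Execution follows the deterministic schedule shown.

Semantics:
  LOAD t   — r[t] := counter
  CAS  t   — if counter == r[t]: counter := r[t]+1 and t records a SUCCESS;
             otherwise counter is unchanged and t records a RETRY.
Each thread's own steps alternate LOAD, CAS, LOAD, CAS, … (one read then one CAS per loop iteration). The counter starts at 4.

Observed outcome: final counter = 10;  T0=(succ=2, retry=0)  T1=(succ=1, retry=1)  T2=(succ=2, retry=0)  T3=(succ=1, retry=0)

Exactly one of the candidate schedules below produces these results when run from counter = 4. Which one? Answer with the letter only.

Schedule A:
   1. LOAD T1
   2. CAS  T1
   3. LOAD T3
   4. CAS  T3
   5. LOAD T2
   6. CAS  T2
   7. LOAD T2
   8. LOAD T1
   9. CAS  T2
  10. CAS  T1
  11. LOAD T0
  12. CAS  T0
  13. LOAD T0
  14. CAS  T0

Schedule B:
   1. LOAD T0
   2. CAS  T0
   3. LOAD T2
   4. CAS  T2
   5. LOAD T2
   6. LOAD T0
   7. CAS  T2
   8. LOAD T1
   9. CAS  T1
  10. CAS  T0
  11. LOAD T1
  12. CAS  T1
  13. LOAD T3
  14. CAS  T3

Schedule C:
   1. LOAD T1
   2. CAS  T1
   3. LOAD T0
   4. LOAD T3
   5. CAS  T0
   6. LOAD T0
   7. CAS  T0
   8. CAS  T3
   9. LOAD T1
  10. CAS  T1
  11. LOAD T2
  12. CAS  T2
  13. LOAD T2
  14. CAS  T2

A

Simulating candidate A:
step 1: T1 LOAD ⇒ load; ctr=4 reg=4
step 2: T1 CAS ⇒ ok; ctr=5 reg=4
step 3: T3 LOAD ⇒ load; ctr=5 reg=5
step 4: T3 CAS ⇒ ok; ctr=6 reg=5
step 5: T2 LOAD ⇒ load; ctr=6 reg=6
step 6: T2 CAS ⇒ ok; ctr=7 reg=6
step 7: T2 LOAD ⇒ load; ctr=7 reg=7
step 8: T1 LOAD ⇒ load; ctr=7 reg=7
step 9: T2 CAS ⇒ ok; ctr=8 reg=7
step 10: T1 CAS ⇒ retry; ctr=8 reg=7
step 11: T0 LOAD ⇒ load; ctr=8 reg=8
step 12: T0 CAS ⇒ ok; ctr=9 reg=8
step 13: T0 LOAD ⇒ load; ctr=9 reg=9
step 14: T0 CAS ⇒ ok; ctr=10 reg=9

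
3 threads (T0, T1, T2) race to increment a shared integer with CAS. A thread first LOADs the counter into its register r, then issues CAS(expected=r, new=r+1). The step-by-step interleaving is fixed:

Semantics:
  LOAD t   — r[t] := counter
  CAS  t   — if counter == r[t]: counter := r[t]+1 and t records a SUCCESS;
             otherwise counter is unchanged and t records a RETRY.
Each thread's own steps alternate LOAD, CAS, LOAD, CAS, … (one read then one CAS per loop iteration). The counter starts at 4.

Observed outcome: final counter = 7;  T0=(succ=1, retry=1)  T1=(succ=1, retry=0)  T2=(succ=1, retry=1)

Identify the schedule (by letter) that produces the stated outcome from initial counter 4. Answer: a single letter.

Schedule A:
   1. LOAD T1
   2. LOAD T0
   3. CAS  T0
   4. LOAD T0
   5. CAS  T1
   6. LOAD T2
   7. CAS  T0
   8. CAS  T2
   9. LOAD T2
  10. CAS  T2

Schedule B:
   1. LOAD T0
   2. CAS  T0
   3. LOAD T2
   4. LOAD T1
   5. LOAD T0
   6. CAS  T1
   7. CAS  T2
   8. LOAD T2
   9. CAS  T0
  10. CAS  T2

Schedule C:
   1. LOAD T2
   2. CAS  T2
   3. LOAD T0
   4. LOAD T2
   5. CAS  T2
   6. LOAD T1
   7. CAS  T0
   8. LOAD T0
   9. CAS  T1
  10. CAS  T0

B

Tracing schedule B:
step 1: T0 LOAD ⇒ load; ctr=4 reg=4
step 2: T0 CAS ⇒ ok; ctr=5 reg=4
step 3: T2 LOAD ⇒ load; ctr=5 reg=5
step 4: T1 LOAD ⇒ load; ctr=5 reg=5
step 5: T0 LOAD ⇒ load; ctr=5 reg=5
step 6: T1 CAS ⇒ ok; ctr=6 reg=5
step 7: T2 CAS ⇒ retry; ctr=6 reg=5
step 8: T2 LOAD ⇒ load; ctr=6 reg=6
step 9: T0 CAS ⇒ retry; ctr=6 reg=5
step 10: T2 CAS ⇒ ok; ctr=7 reg=6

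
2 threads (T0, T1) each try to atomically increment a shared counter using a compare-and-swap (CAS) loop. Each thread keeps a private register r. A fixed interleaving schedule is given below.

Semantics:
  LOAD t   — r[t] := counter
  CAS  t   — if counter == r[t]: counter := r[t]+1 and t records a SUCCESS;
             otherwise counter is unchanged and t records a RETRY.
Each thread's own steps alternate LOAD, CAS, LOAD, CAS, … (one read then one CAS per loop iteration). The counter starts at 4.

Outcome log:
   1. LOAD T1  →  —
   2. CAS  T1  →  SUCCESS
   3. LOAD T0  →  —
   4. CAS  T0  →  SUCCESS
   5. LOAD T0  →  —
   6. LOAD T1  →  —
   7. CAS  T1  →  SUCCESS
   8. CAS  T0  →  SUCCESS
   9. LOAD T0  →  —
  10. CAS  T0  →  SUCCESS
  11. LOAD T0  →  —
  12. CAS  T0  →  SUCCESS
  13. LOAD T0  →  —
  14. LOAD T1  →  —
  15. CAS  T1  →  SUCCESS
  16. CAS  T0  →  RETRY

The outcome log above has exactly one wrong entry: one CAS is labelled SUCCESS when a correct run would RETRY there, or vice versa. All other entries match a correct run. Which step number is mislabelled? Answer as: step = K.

step = 8

Reference trace:
1. LOAD T1 → mem=4 r[T1]=4 [LOAD]
2. CAS T1 → mem=5 r[T1]=4 [OK]
3. LOAD T0 → mem=5 r[T0]=5 [LOAD]
4. CAS T0 → mem=6 r[T0]=5 [OK]
5. LOAD T0 → mem=6 r[T0]=6 [LOAD]
6. LOAD T1 → mem=6 r[T1]=6 [LOAD]
7. CAS T1 → mem=7 r[T1]=6 [OK]
8. CAS T0 → mem=7 r[T0]=6 [RETRY]
9. LOAD T0 → mem=7 r[T0]=7 [LOAD]
10. CAS T0 → mem=8 r[T0]=7 [OK]
11. LOAD T0 → mem=8 r[T0]=8 [LOAD]
12. CAS T0 → mem=9 r[T0]=8 [OK]
13. LOAD T0 → mem=9 r[T0]=9 [LOAD]
14. LOAD T1 → mem=9 r[T1]=9 [LOAD]
15. CAS T1 → mem=10 r[T1]=9 [OK]
16. CAS T0 → mem=10 r[T0]=9 [RETRY]
Mismatch at 8.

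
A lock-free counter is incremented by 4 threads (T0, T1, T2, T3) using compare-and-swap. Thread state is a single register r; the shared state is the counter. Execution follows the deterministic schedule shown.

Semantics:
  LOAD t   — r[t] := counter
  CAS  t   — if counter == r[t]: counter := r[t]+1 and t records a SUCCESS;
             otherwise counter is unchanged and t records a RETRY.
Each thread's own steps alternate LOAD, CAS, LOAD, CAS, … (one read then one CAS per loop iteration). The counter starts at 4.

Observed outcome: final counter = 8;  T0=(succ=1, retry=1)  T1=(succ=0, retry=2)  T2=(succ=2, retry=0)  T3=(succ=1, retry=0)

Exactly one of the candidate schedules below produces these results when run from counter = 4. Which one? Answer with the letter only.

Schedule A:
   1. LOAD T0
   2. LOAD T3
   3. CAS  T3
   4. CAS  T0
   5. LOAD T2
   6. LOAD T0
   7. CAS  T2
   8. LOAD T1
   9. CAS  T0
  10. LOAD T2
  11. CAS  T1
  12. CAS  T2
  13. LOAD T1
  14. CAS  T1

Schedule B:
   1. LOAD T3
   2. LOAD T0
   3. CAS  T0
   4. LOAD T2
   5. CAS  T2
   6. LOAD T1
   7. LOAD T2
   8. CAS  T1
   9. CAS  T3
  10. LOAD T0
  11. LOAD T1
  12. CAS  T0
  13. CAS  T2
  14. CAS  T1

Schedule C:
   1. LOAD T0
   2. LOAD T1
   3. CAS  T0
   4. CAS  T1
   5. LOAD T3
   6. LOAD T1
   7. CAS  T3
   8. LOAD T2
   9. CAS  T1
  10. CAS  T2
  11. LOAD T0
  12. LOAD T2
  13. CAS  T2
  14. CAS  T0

C

Run C:
1. LOAD T0 → mem=4 r[T0]=4 [LOAD]
2. LOAD T1 → mem=4 r[T1]=4 [LOAD]
3. CAS T0 → mem=5 r[T0]=4 [OK]
4. CAS T1 → mem=5 r[T1]=4 [RETRY]
5. LOAD T3 → mem=5 r[T3]=5 [LOAD]
6. LOAD T1 → mem=5 r[T1]=5 [LOAD]
7. CAS T3 → mem=6 r[T3]=5 [OK]
8. LOAD T2 → mem=6 r[T2]=6 [LOAD]
9. CAS T1 → mem=6 r[T1]=5 [RETRY]
10. CAS T2 → mem=7 r[T2]=6 [OK]
11. LOAD T0 → mem=7 r[T0]=7 [LOAD]
12. LOAD T2 → mem=7 r[T2]=7 [LOAD]
13. CAS T2 → mem=8 r[T2]=7 [OK]
14. CAS T0 → mem=8 r[T0]=7 [RETRY]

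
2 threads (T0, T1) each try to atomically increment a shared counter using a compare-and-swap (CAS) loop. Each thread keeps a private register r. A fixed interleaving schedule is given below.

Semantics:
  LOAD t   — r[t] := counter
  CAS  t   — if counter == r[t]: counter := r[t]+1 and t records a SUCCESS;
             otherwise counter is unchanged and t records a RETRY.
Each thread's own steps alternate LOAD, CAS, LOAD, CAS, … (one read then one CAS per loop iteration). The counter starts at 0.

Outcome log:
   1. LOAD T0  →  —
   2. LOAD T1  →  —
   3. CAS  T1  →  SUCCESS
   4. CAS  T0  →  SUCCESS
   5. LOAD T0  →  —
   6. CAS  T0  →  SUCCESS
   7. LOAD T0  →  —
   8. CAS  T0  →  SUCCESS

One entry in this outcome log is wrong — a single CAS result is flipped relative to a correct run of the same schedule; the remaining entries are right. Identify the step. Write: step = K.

step = 4

Correct run:
   1) LOAD T0:  M=0  r_T0=0
   2) LOAD T1:  M=0  r_T1=0
   3) CAS  T1:  M=1  r_T1=0 ✓
   4) CAS  T0:  M=1  r_T0=0 ✗
   5) LOAD T0:  M=1  r_T0=1
   6) CAS  T0:  M=2  r_T0=1 ✓
   7) LOAD T0:  M=2  r_T0=2
   8) CAS  T0:  M=3  r_T0=2 ✓
Mismatch at 4.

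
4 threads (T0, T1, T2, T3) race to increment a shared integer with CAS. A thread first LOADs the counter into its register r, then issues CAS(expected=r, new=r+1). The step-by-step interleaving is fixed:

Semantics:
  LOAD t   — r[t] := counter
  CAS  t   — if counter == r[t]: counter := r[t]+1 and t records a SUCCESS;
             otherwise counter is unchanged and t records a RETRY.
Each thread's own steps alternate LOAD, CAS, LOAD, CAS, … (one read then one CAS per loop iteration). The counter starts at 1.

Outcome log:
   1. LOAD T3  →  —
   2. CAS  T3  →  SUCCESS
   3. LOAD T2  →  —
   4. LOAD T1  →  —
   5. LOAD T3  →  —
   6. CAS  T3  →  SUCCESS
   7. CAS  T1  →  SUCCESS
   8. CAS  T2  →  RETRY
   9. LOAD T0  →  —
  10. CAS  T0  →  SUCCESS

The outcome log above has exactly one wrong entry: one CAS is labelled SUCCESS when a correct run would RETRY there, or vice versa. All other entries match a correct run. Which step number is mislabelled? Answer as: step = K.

Correct run:
step 1: T3 LOAD ⇒ load; ctr=1 reg=1
step 2: T3 CAS ⇒ ok; ctr=2 reg=1
step 3: T2 LOAD ⇒ load; ctr=2 reg=2
step 4: T1 LOAD ⇒ load; ctr=2 reg=2
step 5: T3 LOAD ⇒ load; ctr=2 reg=2
step 6: T3 CAS ⇒ ok; ctr=3 reg=2
step 7: T1 CAS ⇒ retry; ctr=3 reg=2
step 8: T2 CAS ⇒ retry; ctr=3 reg=2
step 9: T0 LOAD ⇒ load; ctr=3 reg=3
step 10: T0 CAS ⇒ ok; ctr=4 reg=3
Log disagrees first at step 7.

step = 7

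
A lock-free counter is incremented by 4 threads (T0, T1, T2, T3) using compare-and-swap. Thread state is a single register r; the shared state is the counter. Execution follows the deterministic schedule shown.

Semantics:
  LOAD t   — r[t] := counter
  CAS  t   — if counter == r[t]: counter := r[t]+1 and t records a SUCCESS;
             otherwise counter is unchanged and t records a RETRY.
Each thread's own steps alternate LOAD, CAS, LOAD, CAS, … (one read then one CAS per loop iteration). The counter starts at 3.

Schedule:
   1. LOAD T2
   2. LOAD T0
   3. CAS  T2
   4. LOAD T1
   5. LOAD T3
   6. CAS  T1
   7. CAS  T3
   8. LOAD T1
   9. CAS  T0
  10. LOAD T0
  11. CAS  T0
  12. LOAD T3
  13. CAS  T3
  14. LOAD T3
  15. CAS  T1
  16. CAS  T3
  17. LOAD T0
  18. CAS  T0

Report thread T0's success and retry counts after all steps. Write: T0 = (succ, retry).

T0 = (2, 1)

1. LOAD T2 → mem=3 r[T2]=3 [LOAD]
2. LOAD T0 → mem=3 r[T0]=3 [LOAD]
3. CAS T2 → mem=4 r[T2]=3 [OK]
4. LOAD T1 → mem=4 r[T1]=4 [LOAD]
5. LOAD T3 → mem=4 r[T3]=4 [LOAD]
6. CAS T1 → mem=5 r[T1]=4 [OK]
7. CAS T3 → mem=5 r[T3]=4 [RETRY]
8. LOAD T1 → mem=5 r[T1]=5 [LOAD]
9. CAS T0 → mem=5 r[T0]=3 [RETRY]
10. LOAD T0 → mem=5 r[T0]=5 [LOAD]
11. CAS T0 → mem=6 r[T0]=5 [OK]
12. LOAD T3 → mem=6 r[T3]=6 [LOAD]
13. CAS T3 → mem=7 r[T3]=6 [OK]
14. LOAD T3 → mem=7 r[T3]=7 [LOAD]
15. CAS T1 → mem=7 r[T1]=5 [RETRY]
16. CAS T3 → mem=8 r[T3]=7 [OK]
17. LOAD T0 → mem=8 r[T0]=8 [LOAD]
18. CAS T0 → mem=9 r[T0]=8 [OK]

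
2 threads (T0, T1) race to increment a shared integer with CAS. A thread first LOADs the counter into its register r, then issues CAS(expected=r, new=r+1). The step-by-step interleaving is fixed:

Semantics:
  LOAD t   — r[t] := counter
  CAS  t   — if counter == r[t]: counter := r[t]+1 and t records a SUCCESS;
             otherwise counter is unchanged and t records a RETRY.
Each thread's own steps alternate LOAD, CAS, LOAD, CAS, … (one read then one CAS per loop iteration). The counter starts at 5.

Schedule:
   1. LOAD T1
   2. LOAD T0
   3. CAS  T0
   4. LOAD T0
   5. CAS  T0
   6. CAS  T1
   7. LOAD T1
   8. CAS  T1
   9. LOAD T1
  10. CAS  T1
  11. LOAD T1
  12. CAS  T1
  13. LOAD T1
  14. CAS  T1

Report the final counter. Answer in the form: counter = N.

counter = 11

1. LOAD T1 → mem=5 r[T1]=5 [LOAD]
2. LOAD T0 → mem=5 r[T0]=5 [LOAD]
3. CAS T0 → mem=6 r[T0]=5 [OK]
4. LOAD T0 → mem=6 r[T0]=6 [LOAD]
5. CAS T0 → mem=7 r[T0]=6 [OK]
6. CAS T1 → mem=7 r[T1]=5 [RETRY]
7. LOAD T1 → mem=7 r[T1]=7 [LOAD]
8. CAS T1 → mem=8 r[T1]=7 [OK]
9. LOAD T1 → mem=8 r[T1]=8 [LOAD]
10. CAS T1 → mem=9 r[T1]=8 [OK]
11. LOAD T1 → mem=9 r[T1]=9 [LOAD]
12. CAS T1 → mem=10 r[T1]=9 [OK]
13. LOAD T1 → mem=10 r[T1]=10 [LOAD]
14. CAS T1 → mem=11 r[T1]=10 [OK]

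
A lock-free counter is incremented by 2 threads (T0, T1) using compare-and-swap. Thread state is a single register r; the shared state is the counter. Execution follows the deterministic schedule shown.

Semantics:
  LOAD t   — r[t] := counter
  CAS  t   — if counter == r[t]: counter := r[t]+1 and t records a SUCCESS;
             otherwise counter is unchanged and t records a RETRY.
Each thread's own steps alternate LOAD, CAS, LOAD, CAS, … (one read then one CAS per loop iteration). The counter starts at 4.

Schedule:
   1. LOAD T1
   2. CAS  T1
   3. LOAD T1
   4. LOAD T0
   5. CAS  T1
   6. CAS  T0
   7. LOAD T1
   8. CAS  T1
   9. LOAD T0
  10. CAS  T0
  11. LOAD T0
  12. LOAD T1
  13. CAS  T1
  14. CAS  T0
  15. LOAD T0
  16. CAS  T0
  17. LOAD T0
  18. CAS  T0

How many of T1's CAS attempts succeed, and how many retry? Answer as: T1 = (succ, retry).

T1 LOAD — after: cnt=4, r=4 — load
T1 CAS — after: cnt=5, r=4 — ok
T1 LOAD — after: cnt=5, r=5 — load
T0 LOAD — after: cnt=5, r=5 — load
T1 CAS — after: cnt=6, r=5 — ok
T0 CAS — after: cnt=6, r=5 — retry
T1 LOAD — after: cnt=6, r=6 — load
T1 CAS — after: cnt=7, r=6 — ok
T0 LOAD — after: cnt=7, r=7 — load
T0 CAS — after: cnt=8, r=7 — ok
T0 LOAD — after: cnt=8, r=8 — load
T1 LOAD — after: cnt=8, r=8 — load
T1 CAS — after: cnt=9, r=8 — ok
T0 CAS — after: cnt=9, r=8 — retry
T0 LOAD — after: cnt=9, r=9 — load
T0 CAS — after: cnt=10, r=9 — ok
T0 LOAD — after: cnt=10, r=10 — load
T0 CAS — after: cnt=11, r=10 — ok

T1 = (4, 0)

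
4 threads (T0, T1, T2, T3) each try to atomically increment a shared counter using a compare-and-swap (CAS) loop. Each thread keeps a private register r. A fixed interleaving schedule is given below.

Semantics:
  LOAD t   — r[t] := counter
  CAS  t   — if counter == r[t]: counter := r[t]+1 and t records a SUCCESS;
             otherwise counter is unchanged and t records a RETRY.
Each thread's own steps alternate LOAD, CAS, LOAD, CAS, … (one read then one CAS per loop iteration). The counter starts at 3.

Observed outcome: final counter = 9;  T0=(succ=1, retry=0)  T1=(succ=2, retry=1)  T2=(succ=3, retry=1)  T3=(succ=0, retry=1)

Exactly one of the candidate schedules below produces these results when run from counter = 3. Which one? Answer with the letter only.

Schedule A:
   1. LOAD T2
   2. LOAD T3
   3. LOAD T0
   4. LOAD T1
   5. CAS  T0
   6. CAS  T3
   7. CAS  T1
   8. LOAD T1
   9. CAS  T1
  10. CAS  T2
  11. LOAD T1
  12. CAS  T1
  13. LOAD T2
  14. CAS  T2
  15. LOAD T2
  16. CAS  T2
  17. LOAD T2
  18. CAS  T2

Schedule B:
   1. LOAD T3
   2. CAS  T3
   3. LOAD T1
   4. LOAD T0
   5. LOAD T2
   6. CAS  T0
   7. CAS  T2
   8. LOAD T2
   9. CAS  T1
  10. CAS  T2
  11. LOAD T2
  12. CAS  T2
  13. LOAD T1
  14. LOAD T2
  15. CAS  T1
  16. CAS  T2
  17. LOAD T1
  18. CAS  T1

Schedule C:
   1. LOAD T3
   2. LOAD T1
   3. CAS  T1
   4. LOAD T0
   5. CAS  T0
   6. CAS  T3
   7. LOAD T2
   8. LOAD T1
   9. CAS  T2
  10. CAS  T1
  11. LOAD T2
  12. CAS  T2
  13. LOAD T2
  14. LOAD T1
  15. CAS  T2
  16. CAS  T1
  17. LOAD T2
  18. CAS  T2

Simulating candidate A:
#1 T2 reads 3
#2 T3 reads 3
#3 T0 reads 3
#4 T1 reads 3
#5 T0 CAS(3→4) writes; counter now 4
#6 T3 CAS(3→4) fails; counter now 4
#7 T1 CAS(3→4) fails; counter now 4
#8 T1 reads 4
#9 T1 CAS(4→5) writes; counter now 5
#10 T2 CAS(3→4) fails; counter now 5
#11 T1 reads 5
#12 T1 CAS(5→6) writes; counter now 6
#13 T2 reads 6
#14 T2 CAS(6→7) writes; counter now 7
#15 T2 reads 7
#16 T2 CAS(7→8) writes; counter now 8
#17 T2 reads 8
#18 T2 CAS(8→9) writes; counter now 9

A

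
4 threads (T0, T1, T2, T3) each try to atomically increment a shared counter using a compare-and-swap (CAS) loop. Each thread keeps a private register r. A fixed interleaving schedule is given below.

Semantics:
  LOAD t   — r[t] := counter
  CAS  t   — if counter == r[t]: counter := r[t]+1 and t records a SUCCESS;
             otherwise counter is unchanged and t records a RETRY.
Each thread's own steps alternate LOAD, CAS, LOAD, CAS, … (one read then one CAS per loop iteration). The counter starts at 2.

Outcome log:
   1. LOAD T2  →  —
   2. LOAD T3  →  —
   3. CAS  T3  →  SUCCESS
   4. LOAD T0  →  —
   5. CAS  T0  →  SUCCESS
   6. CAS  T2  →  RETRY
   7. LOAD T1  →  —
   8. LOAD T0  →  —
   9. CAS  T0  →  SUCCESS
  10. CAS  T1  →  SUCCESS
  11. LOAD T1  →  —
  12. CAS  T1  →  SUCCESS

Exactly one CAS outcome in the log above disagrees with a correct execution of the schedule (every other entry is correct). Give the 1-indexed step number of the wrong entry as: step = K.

step = 10

Reference trace:
T2 LOAD — after: cnt=2, r=2 — load
T3 LOAD — after: cnt=2, r=2 — load
T3 CAS — after: cnt=3, r=2 — ok
T0 LOAD — after: cnt=3, r=3 — load
T0 CAS — after: cnt=4, r=3 — ok
T2 CAS — after: cnt=4, r=2 — retry
T1 LOAD — after: cnt=4, r=4 — load
T0 LOAD — after: cnt=4, r=4 — load
T0 CAS — after: cnt=5, r=4 — ok
T1 CAS — after: cnt=5, r=4 — retry
T1 LOAD — after: cnt=5, r=5 — load
T1 CAS — after: cnt=6, r=5 — ok
Flip is step 10.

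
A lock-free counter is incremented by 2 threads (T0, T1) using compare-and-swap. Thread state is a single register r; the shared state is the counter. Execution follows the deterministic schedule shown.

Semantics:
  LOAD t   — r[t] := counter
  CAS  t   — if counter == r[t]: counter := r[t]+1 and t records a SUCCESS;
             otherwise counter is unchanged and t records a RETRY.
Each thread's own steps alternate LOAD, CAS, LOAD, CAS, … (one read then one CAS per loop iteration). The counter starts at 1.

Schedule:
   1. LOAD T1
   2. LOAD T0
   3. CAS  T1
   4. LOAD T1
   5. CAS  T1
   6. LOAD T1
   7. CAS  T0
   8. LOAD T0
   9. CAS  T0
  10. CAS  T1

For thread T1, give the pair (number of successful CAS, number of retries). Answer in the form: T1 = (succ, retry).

T1 = (2, 1)

   1) LOAD T1:  M=1  r_T1=1
   2) LOAD T0:  M=1  r_T0=1
   3) CAS  T1:  M=2  r_T1=1 ✓
   4) LOAD T1:  M=2  r_T1=2
   5) CAS  T1:  M=3  r_T1=2 ✓
   6) LOAD T1:  M=3  r_T1=3
   7) CAS  T0:  M=3  r_T0=1 ✗
   8) LOAD T0:  M=3  r_T0=3
   9) CAS  T0:  M=4  r_T0=3 ✓
  10) CAS  T1:  M=4  r_T1=3 ✗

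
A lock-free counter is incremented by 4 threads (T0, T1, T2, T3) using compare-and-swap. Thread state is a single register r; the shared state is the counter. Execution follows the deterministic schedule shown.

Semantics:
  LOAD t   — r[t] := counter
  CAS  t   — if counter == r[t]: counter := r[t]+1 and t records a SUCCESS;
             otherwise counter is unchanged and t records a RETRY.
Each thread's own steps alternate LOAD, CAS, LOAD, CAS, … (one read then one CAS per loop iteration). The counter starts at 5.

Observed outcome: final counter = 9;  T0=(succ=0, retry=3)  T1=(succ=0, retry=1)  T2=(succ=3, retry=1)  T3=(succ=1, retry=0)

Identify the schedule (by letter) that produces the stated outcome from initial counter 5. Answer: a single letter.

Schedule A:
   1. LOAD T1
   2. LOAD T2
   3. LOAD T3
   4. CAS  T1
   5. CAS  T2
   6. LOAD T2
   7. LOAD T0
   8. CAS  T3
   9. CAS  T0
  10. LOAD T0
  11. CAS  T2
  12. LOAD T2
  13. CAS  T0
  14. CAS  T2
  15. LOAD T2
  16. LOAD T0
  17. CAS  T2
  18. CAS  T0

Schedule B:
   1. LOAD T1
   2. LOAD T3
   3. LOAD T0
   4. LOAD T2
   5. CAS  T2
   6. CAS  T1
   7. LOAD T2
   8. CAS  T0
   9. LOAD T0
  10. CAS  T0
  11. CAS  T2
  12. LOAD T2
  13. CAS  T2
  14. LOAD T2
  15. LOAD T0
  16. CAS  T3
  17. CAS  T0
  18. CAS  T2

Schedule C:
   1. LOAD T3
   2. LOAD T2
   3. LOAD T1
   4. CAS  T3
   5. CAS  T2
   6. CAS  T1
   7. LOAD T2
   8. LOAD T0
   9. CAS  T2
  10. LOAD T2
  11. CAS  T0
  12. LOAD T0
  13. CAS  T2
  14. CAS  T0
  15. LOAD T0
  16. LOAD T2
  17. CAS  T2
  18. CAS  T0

Simulating candidate C:
[1] T3.load  rd  (counter 5, T3.r 5)
[2] T2.load  rd  (counter 5, T2.r 5)
[3] T1.load  rd  (counter 5, T1.r 5)
[4] T3.cas  hit  (counter 6, T3.r 5)
[5] T2.cas  miss  (counter 6, T2.r 5)
[6] T1.cas  miss  (counter 6, T1.r 5)
[7] T2.load  rd  (counter 6, T2.r 6)
[8] T0.load  rd  (counter 6, T0.r 6)
[9] T2.cas  hit  (counter 7, T2.r 6)
[10] T2.load  rd  (counter 7, T2.r 7)
[11] T0.cas  miss  (counter 7, T0.r 6)
[12] T0.load  rd  (counter 7, T0.r 7)
[13] T2.cas  hit  (counter 8, T2.r 7)
[14] T0.cas  miss  (counter 8, T0.r 7)
[15] T0.load  rd  (counter 8, T0.r 8)
[16] T2.load  rd  (counter 8, T2.r 8)
[17] T2.cas  hit  (counter 9, T2.r 8)
[18] T0.cas  miss  (counter 9, T0.r 8)

C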